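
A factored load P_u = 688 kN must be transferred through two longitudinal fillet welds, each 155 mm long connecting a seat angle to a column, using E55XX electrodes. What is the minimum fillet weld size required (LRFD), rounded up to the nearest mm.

E55XX → F_EXX = 550 MPa.
Total weld length L = 310 mm.
Required throat t_e = P_u / (φ × 0.6 F_EXX × L) = 688 / (0.75 × 0.6 × 550 × 310 × 10⁻³) = 8.967 mm.
Required leg w = t_e / 0.707 = 12.68 mm → use 13 mm.

w = 13 mm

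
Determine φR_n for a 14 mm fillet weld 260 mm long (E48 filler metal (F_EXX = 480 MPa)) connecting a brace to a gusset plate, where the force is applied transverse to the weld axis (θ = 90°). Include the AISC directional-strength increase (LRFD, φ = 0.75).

φR_n ≈ 834 kN

t_e = 0.707 × 14 = 9.898 mm; A_we = 9.898 × 260 = 2573 mm².
Directional factor: 1.0 + 0.5 sin^1.5(90°) = 1.5.
F_nw = 0.6 × 480 × 1.5 = 432 MPa.
φR_n = 0.75 × 432 × 2573 × 10⁻³ = 833.8 kN.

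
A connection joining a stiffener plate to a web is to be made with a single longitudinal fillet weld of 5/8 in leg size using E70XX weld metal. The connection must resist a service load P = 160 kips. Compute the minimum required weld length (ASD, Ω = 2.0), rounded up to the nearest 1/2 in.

L = 17.5 in

E70XX → F_EXX = 70 ksi.
Throat t_e = 0.707 × 0.625 = 0.4419 in.
r_n/Ω = (0.6 × 70 × 0.4419) / 2.0 = 9.279 kip/in.
L_req = P / (r_n/Ω) = 160 / 9.279 = 17.24 in total.
Round up → use L = 17.5 in.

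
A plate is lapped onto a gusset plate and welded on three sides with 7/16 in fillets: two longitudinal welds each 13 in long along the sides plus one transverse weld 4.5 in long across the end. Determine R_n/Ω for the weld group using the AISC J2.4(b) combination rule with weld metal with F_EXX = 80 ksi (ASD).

t_e = 0.707 × 0.4375 = 0.3093 in.
R_nwl = 0.6 × 80 × 0.3093 × 26 = 386 kip (longitudinal, 2 welds).
R_nwt = 0.6 × 80 × 0.3093 × 4.5 = 66.81 kip (transverse, base value).
(i) R_nwl + R_nwt = 452.8 kip; (ii) 0.85 R_nwl + 1.5 R_nwt = 428.3 kip.
R_n = max = 452.8 kip [governs: (i)]; R_n/Ω = 226.4 kip.

R_n/Ω ≈ 226 kip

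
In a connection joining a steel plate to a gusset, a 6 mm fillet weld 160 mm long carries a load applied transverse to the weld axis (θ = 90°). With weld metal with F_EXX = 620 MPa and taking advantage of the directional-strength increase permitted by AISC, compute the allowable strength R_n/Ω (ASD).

t_e = 0.707 × 6 = 4.242 mm; A_we = 4.242 × 160 = 678.7 mm².
Directional factor: 1.0 + 0.5 sin^1.5(90°) = 1.5.
F_nw = 0.6 × 620 × 1.5 = 558 MPa.
R_n/Ω = (558 × 678.7) / 2.0 × 10⁻³ = 189.4 kN.

R_n/Ω ≈ 189 kN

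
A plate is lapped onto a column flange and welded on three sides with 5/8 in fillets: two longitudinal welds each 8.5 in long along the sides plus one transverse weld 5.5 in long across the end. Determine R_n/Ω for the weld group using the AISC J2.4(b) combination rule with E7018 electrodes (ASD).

E70XX → F_EXX = 70 ksi.
t_e = 0.707 × 0.625 = 0.4419 in.
R_nwl = 0.6 × 70 × 0.4419 × 17 = 315.5 kips (longitudinal, 2 welds).
R_nwt = 0.6 × 70 × 0.4419 × 5.5 = 102.1 kips (transverse, base value).
(i) R_nwl + R_nwt = 417.6 kips; (ii) 0.85 R_nwl + 1.5 R_nwt = 421.3 kips.
R_n = max = 421.3 kips [governs: (ii)]; R_n/Ω = 210.6 kips.

R_n/Ω ≈ 211 kips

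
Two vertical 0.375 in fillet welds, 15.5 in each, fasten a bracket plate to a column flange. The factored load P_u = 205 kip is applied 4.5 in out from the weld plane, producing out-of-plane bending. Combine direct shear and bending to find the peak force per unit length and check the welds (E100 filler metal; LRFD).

E100XX → F_EXX = 100 ksi.
L_w = 2 × 15.5 = 31 in; section modulus (unit throat) S = 2 × L²/6 = 80.08 in².
Direct shear f_v = P/L_w = 205/31 = 6.613 kip/in.
Moment M = P × e = 205 × 4.5 = 922.5 kip·in; bending f_b = M/S = 11.52 kip/in.
f_max = √(f_v² + f_b²) = √(6.613² + 11.52²) = 13.28 kip/in.
φr_n = 0.75 × 0.6 × 100 × (0.707 × 0.375) = 11.93 kip/in → NOT adequate.

f_max ≈ 13.3 kip/in; NOT adequate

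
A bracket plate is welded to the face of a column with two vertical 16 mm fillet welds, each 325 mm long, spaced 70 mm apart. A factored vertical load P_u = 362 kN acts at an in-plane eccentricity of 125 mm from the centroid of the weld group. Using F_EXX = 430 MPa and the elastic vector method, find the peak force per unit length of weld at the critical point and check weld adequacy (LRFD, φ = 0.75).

Total weld length L_w = 650 mm. Treat welds as unit-width lines.
Polar moment about centroid: J = 2[d³/12 + d(b/2)²] = 2[325³/12 + 325×35²] = 6518000 mm³.
Direct shear f_v = P/L_w = 362×10³ / 650 = 556.9 N/mm (vertical).
Torsion M = P·e = 362×10³ × 125 = 45250000 N·mm.
Critical point at (x, y) = (35, 162.5) from centroid. f_tx = M·y/J = 1128 N/mm; f_ty = M·x/J = 243 N/mm.
Resultant f_max = √[f_tx² + (f_v + f_ty)²] = √[1128² + (556.9 + 243)²] = 1383 N/mm.
Capacity per unit length: φr_n = 0.75 × 0.6 × 430 × (0.707 × 16) = 2189 N/mm.
1383 ≤ 2189 → adequate.

f_max ≈ 1380 N/mm; adequate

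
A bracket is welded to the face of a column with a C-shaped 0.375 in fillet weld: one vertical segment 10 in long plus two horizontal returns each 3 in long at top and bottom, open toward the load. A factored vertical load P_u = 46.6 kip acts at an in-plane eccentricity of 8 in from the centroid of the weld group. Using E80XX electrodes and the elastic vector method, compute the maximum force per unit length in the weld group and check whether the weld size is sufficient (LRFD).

E80XX → F_EXX = 80 ksi.
Total weld length L_w = 16 in. Treat welds as unit-width lines.
Centroid: x̄ = 2×3×1.5 / 16 = 0.5625 in from the vertical weld.
Polar moment about centroid: J = I_x + I_y = [10³/12 + 2×3×5²] + [10×0.5625² + 2(3³/12 + 3×0.9375²)] = 246.3 in³.
Direct shear f_v = P/L_w = 46.6 / 16 = 2.913 kip/in (vertical).
Torsion M = P·e = 46.6 × 8 = 372.8 kip·in.
Critical point at (x, y) = (2.438, 5) from centroid. f_tx = M·y/J = 7.569 kip/in; f_ty = M·x/J = 3.69 kip/in.
Resultant f_max = √[f_tx² + (f_v + f_ty)²] = √[7.569² + (2.913 + 3.69)²] = 10.04 kip/in.
Capacity per unit length: φr_n = 0.75 × 0.6 × 80 × (0.707 × 0.375) = 9.544 kip/in.
10.04 > 9.544 → NOT adequate.

f_max ≈ 10 kip/in; NOT adequate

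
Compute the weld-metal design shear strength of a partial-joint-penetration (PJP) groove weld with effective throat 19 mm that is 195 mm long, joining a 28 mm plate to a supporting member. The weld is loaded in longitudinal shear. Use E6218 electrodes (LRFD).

E62XX → F_EXX = 620 MPa.
Effective throat (given) t_e = 19 mm.
A_we = 19 × 195 = 3705 mm².
F_nw = 0.6 F_EXX = 372 MPa.
φR_n = 0.75 × 372 × 3705 × 10⁻³ = 1034 kN.

φR_n ≈ 1030 kN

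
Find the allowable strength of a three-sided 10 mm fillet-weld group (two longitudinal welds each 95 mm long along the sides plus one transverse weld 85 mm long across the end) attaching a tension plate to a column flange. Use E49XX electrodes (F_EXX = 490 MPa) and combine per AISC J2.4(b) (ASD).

R_n/Ω ≈ 300 kN

t_e = 0.707 × 10 = 7.07 mm.
R_nwl = 0.6 × 490 × 7.07 × 190 × 10⁻³ = 394.9 kN (longitudinal, 2 welds).
R_nwt = 0.6 × 490 × 7.07 × 85 × 10⁻³ = 176.7 kN (transverse, base value).
(i) R_nwl + R_nwt = 571.6 kN; (ii) 0.85 R_nwl + 1.5 R_nwt = 600.7 kN.
R_n = max = 600.7 kN [governs: (ii)]; R_n/Ω = 300.4 kN.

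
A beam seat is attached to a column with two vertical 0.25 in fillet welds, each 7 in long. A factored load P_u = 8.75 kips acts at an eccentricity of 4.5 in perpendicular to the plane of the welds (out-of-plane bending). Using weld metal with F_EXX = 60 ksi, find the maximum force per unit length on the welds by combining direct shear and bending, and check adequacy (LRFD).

f_max ≈ 2.49 kip/in; adequate

L_w = 2 × 7 = 14 in; section modulus (unit throat) S = 2 × L²/6 = 16.33 in².
Direct shear f_v = P/L_w = 8.75/14 = 0.625 kip/in.
Moment M = P × e = 8.75 × 4.5 = 39.375 kip·in; bending f_b = M/S = 2.411 kip/in.
f_max = √(f_v² + f_b²) = √(0.625² + 2.411²) = 2.49 kip/in.
φr_n = 0.75 × 0.6 × 60 × (0.707 × 0.25) = 4.772 kip/in → adequate.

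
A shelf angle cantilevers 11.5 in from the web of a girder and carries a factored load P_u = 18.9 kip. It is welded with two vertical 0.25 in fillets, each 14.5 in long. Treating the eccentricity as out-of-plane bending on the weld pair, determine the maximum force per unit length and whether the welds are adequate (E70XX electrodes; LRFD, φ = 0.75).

E70XX → F_EXX = 70 ksi.
L_w = 2 × 14.5 = 29 in; section modulus (unit throat) S = 2 × L²/6 = 70.08 in².
Direct shear f_v = P/L_w = 18.9/29 = 0.6517 kip/in.
Moment M = P × e = 18.9 × 11.5 = 217.35 kip·in; bending f_b = M/S = 3.101 kip/in.
f_max = √(f_v² + f_b²) = √(0.6517² + 3.101²) = 3.169 kip/in.
φr_n = 0.75 × 0.6 × 70 × (0.707 × 0.25) = 5.568 kip/in → adequate.

f_max ≈ 3.17 kip/in; adequate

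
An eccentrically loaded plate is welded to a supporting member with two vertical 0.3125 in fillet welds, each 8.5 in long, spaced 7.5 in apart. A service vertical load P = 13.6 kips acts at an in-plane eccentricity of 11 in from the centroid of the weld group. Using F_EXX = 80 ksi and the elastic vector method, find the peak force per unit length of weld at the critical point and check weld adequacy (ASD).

Total weld length L_w = 17 in. Treat welds as unit-width lines.
Polar moment about centroid: J = 2[d³/12 + d(b/2)²] = 2[8.5³/12 + 8.5×3.75²] = 341.4 in³.
Direct shear f_v = P/L_w = 13.6 / 17 = 0.8 kip/in (vertical).
Torsion M = P·e = 13.6 × 11 = 149.6 kip·in.
Critical point at (x, y) = (3.75, 4.25) from centroid. f_tx = M·y/J = 1.862 kip/in; f_ty = M·x/J = 1.643 kip/in.
Resultant f_max = √[f_tx² + (f_v + f_ty)²] = √[1.862² + (0.8 + 1.643)²] = 3.072 kip/in.
Capacity per unit length: r_n/Ω = (1/2.0) × 0.6 × 80 × (0.707 × 0.3125) = 5.302 kip/in.
3.072 ≤ 5.302 → adequate.

f_max ≈ 3.07 kip/in; adequate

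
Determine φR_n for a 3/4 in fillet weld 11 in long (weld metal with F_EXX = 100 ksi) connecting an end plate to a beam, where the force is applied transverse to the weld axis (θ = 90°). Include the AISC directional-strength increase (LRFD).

φR_n ≈ 394 kip

t_e = 0.707 × 0.75 = 0.5302 in; A_we = 0.5302 × 11 = 5.833 in².
Directional factor: 1.0 + 0.5 sin^1.5(90°) = 1.5.
F_nw = 0.6 × 100 × 1.5 = 90 ksi.
φR_n = 0.75 × 90 × 5.833 = 393.7 kip.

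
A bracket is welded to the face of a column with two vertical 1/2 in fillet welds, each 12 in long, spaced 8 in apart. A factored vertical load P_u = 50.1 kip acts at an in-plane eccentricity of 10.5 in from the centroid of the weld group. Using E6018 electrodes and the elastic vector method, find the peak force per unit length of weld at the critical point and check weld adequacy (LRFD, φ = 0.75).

f_max ≈ 7.02 kip/in; adequate

E60XX → F_EXX = 60 ksi.
Total weld length L_w = 24 in. Treat welds as unit-width lines.
Polar moment about centroid: J = 2[d³/12 + d(b/2)²] = 2[12³/12 + 12×4²] = 672 in³.
Direct shear f_v = P/L_w = 50.1 / 24 = 2.087 kip/in (vertical).
Torsion M = P·e = 50.1 × 10.5 = 526.05 kip·in.
Critical point at (x, y) = (4, 6) from centroid. f_tx = M·y/J = 4.697 kip/in; f_ty = M·x/J = 3.131 kip/in.
Resultant f_max = √[f_tx² + (f_v + f_ty)²] = √[4.697² + (2.087 + 3.131)²] = 7.021 kip/in.
Capacity per unit length: φr_n = 0.75 × 0.6 × 60 × (0.707 × 0.5) = 9.544 kip/in.
7.021 ≤ 9.544 → adequate.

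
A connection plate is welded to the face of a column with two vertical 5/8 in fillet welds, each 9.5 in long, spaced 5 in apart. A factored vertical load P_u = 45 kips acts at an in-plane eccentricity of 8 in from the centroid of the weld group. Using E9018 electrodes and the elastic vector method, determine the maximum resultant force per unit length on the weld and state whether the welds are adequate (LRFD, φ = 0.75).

f_max ≈ 8.74 kip/in; adequate

E90XX → F_EXX = 90 ksi.
Total weld length L_w = 19 in. Treat welds as unit-width lines.
Polar moment about centroid: J = 2[d³/12 + d(b/2)²] = 2[9.5³/12 + 9.5×2.5²] = 261.6 in³.
Direct shear f_v = P/L_w = 45 / 19 = 2.368 kip/in (vertical).
Torsion M = P·e = 45 × 8 = 360 kip·in.
Critical point at (x, y) = (2.5, 4.75) from centroid. f_tx = M·y/J = 6.536 kip/in; f_ty = M·x/J = 3.44 kip/in.
Resultant f_max = √[f_tx² + (f_v + f_ty)²] = √[6.536² + (2.368 + 3.44)²] = 8.743 kip/in.
Capacity per unit length: φr_n = 0.75 × 0.6 × 90 × (0.707 × 0.625) = 17.9 kip/in.
8.743 ≤ 17.9 → adequate.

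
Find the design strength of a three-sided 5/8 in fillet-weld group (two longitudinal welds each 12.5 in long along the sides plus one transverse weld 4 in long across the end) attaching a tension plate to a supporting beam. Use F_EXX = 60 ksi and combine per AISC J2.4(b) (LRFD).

t_e = 0.707 × 0.625 = 0.4419 in.
R_nwl = 0.6 × 60 × 0.4419 × 25 = 397.7 kips (longitudinal, 2 welds).
R_nwt = 0.6 × 60 × 0.4419 × 4 = 63.63 kips (transverse, base value).
(i) R_nwl + R_nwt = 461.3 kips; (ii) 0.85 R_nwl + 1.5 R_nwt = 433.5 kips.
R_n = max = 461.3 kips [governs: (i)]; φR_n = 346 kips.

φR_n ≈ 346 kips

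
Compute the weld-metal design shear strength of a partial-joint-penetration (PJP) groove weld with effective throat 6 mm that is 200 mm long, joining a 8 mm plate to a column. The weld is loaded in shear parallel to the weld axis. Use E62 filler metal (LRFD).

E62XX → F_EXX = 620 MPa.
Effective throat (given) t_e = 6 mm.
A_we = 6 × 200 = 1200 mm².
F_nw = 0.6 F_EXX = 372 MPa.
φR_n = 0.75 × 372 × 1200 × 10⁻³ = 334.8 kN.

φR_n ≈ 335 kN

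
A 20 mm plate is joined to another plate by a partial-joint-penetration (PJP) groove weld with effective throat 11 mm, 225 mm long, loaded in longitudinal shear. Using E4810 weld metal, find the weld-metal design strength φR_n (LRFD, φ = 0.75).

φR_n ≈ 535 kN

E48XX → F_EXX = 480 MPa.
Effective throat (given) t_e = 11 mm.
A_we = 11 × 225 = 2475 mm².
F_nw = 0.6 F_EXX = 288 MPa.
φR_n = 0.75 × 288 × 2475 × 10⁻³ = 534.6 kN.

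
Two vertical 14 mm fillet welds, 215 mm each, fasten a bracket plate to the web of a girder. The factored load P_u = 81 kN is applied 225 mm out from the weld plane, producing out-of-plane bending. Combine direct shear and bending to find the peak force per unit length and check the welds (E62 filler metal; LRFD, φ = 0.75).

E62XX → F_EXX = 620 MPa.
L_w = 2 × 215 = 430 mm; section modulus (unit throat) S = 2 × L²/6 = 15410 mm².
Direct shear f_v = P/L_w = 81×10³/430 = 188.4 N/mm.
Moment M = P × e = 81×10³ × 225 = 18225000 N·mm; bending f_b = M/S = 1183 N/mm.
f_max = √(f_v² + f_b²) = √(188.4² + 1183²) = 1198 N/mm.
φr_n = 0.75 × 0.6 × 620 × (0.707 × 14) = 2762 N/mm → adequate.

f_max ≈ 1200 N/mm; adequate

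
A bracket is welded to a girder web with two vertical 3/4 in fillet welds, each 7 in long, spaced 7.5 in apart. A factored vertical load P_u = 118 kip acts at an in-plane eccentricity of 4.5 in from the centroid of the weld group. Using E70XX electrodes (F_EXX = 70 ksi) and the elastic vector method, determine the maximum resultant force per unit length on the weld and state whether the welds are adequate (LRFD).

Total weld length L_w = 14 in. Treat welds as unit-width lines.
Polar moment about centroid: J = 2[d³/12 + d(b/2)²] = 2[7³/12 + 7×3.75²] = 254 in³.
Direct shear f_v = P/L_w = 118 / 14 = 8.429 kip/in (vertical).
Torsion M = P·e = 118 × 4.5 = 531 kip·in.
Critical point at (x, y) = (3.75, 3.5) from centroid. f_tx = M·y/J = 7.316 kip/in; f_ty = M·x/J = 7.838 kip/in.
Resultant f_max = √[f_tx² + (f_v + f_ty)²] = √[7.316² + (8.429 + 7.838)²] = 17.84 kip/in.
Capacity per unit length: φr_n = 0.75 × 0.6 × 70 × (0.707 × 0.75) = 16.7 kip/in.
17.84 > 16.7 → NOT adequate.

f_max ≈ 17.8 kip/in; NOT adequate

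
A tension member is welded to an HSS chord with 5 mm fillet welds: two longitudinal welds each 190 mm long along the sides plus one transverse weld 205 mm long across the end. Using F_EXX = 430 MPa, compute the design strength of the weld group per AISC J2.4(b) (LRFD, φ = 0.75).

t_e = 0.707 × 5 = 3.535 mm.
R_nwl = 0.6 × 430 × 3.535 × 380 × 10⁻³ = 346.6 kN (longitudinal, 2 welds).
R_nwt = 0.6 × 430 × 3.535 × 205 × 10⁻³ = 187 kN (transverse, base value).
(i) R_nwl + R_nwt = 533.5 kN; (ii) 0.85 R_nwl + 1.5 R_nwt = 575 kN.
R_n = max = 575 kN [governs: (ii)]; φR_n = 431.3 kN.

φR_n ≈ 431 kN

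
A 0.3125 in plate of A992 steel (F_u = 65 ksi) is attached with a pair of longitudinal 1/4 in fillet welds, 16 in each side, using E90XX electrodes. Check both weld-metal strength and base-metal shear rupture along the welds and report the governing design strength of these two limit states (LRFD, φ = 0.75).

φR_n ≈ 229 kips (weld metal governs)

E90XX → F_EXX = 90 ksi.
t_e = 0.707 × 0.25 = 0.1767 in; L = 32 in.
Weld metal: φR_n = 0.75 × 0.6 × 90 × 0.1767 × 32 = 229.1 kips.
Base metal (shear rupture): φR_n = 0.75 × 0.6 × 65 × 0.3125 × 32 = 292.5 kips.
Governing: weld metal.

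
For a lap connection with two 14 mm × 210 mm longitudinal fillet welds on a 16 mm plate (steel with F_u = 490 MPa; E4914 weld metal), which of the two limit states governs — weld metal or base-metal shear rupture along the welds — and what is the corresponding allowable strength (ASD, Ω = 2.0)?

E49XX → F_EXX = 490 MPa.
t_e = 0.707 × 14 = 9.898 mm; L = 420 mm.
Weld metal: R_n/Ω = (1/2.0) × 0.6 × 490 × 9.898 × 420 × 10⁻³ = 611.1 kN.
Base metal (shear rupture): R_n/Ω = (1/2.0) × 0.6 × 490 × 16 × 420 × 10⁻³ = 987.8 kN.
Governing: weld metal.

R_n/Ω ≈ 611 kN (weld metal governs)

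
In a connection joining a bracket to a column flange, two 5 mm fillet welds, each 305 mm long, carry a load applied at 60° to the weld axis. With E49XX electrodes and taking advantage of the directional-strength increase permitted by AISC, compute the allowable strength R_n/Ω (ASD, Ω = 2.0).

R_n/Ω ≈ 445 kN

E49XX → F_EXX = 490 MPa.
t_e = 0.707 × 5 = 3.535 mm; A_we = 3.535 × 610 = 2156 mm².
Directional factor: 1.0 + 0.5 sin^1.5(60°) = 1.403.
F_nw = 0.6 × 490 × 1.403 = 412.5 MPa.
R_n/Ω = (412.5 × 2156) / 2.0 × 10⁻³ = 444.7 kN.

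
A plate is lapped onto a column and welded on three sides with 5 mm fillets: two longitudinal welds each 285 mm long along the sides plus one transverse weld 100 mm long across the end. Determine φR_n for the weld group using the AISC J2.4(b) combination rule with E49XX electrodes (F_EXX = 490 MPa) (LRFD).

φR_n ≈ 522 kN

t_e = 0.707 × 5 = 3.535 mm.
R_nwl = 0.6 × 490 × 3.535 × 570 × 10⁻³ = 592.4 kN (longitudinal, 2 welds).
R_nwt = 0.6 × 490 × 3.535 × 100 × 10⁻³ = 103.9 kN (transverse, base value).
(i) R_nwl + R_nwt = 696.3 kN; (ii) 0.85 R_nwl + 1.5 R_nwt = 659.4 kN.
R_n = max = 696.3 kN [governs: (i)]; φR_n = 522.2 kN.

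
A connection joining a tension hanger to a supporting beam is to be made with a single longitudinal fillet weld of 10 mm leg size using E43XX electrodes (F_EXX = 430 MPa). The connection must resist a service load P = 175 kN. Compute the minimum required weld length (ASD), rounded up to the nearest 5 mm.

L = 195 mm

Throat t_e = 0.707 × 10 = 7.07 mm.
r_n/Ω = (0.6 × 430 × 7.07) / 2.0 = 912 N/mm = 0.912 kN/mm.
L_req = P / (r_n/Ω) = 175 / 0.912 = 191.9 mm total.
Round up → use L = 195 mm.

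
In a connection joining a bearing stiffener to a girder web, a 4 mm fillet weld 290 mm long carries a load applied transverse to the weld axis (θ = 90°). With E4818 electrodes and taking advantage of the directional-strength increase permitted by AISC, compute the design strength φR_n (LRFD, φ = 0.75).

E48XX → F_EXX = 480 MPa.
t_e = 0.707 × 4 = 2.828 mm; A_we = 2.828 × 290 = 820.1 mm².
Directional factor: 1.0 + 0.5 sin^1.5(90°) = 1.5.
F_nw = 0.6 × 480 × 1.5 = 432 MPa.
φR_n = 0.75 × 432 × 820.1 × 10⁻³ = 265.7 kN.

φR_n ≈ 266 kN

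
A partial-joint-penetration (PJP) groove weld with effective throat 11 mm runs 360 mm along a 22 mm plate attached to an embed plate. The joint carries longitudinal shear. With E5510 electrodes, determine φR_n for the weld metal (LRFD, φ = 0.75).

E55XX → F_EXX = 550 MPa.
Effective throat (given) t_e = 11 mm.
A_we = 11 × 360 = 3960 mm².
F_nw = 0.6 F_EXX = 330 MPa.
φR_n = 0.75 × 330 × 3960 × 10⁻³ = 980.1 kN.

φR_n ≈ 980 kN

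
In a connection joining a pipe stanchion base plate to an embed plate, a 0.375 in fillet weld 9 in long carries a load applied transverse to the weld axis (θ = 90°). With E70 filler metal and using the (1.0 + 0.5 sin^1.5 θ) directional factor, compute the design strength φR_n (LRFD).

φR_n ≈ 113 kips

E70XX → F_EXX = 70 ksi.
t_e = 0.707 × 0.375 = 0.2651 in; A_we = 0.2651 × 9 = 2.386 in².
Directional factor: 1.0 + 0.5 sin^1.5(90°) = 1.5.
F_nw = 0.6 × 70 × 1.5 = 63 ksi.
φR_n = 0.75 × 63 × 2.386 = 112.7 kips.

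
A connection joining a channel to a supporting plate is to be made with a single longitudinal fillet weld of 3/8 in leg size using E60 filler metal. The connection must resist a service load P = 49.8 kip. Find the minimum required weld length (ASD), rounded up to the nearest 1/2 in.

E60XX → F_EXX = 60 ksi.
Throat t_e = 0.707 × 0.375 = 0.2651 in.
r_n/Ω = (0.6 × 60 × 0.2651) / 2.0 = 4.772 kip/in.
L_req = P / (r_n/Ω) = 49.8 / 4.772 = 10.44 in total.
Round up → use L = 10.5 in.

L = 10.5 in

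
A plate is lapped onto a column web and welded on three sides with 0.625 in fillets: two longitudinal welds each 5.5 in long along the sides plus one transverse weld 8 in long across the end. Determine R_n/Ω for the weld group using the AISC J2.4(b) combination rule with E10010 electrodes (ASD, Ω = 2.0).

E100XX → F_EXX = 100 ksi.
t_e = 0.707 × 0.625 = 0.4419 in.
R_nwl = 0.6 × 100 × 0.4419 × 11 = 291.6 kip (longitudinal, 2 welds).
R_nwt = 0.6 × 100 × 0.4419 × 8 = 212.1 kip (transverse, base value).
(i) R_nwl + R_nwt = 503.7 kip; (ii) 0.85 R_nwl + 1.5 R_nwt = 566 kip.
R_n = max = 566 kip [governs: (ii)]; R_n/Ω = 283 kip.

R_n/Ω ≈ 283 kip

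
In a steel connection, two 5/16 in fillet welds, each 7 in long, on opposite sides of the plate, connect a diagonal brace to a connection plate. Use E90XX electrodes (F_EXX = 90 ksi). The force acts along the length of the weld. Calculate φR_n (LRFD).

Effective throat t_e = 0.707 × 0.3125 = 0.2209 in.
Total length L = 14 in; A_we = 0.2209 × 14 = 3.093 in².
F_nw = 0.6 F_EXX = 0.6 × 90 = 54 ksi.
φR_n = 0.75 × 54 × 3.093 = 125.3 kip.

φR_n ≈ 125 kip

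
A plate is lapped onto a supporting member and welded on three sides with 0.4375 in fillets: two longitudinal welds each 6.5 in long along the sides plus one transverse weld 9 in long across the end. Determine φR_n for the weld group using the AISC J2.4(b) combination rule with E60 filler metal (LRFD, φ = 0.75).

E60XX → F_EXX = 60 ksi.
t_e = 0.707 × 0.4375 = 0.3093 in.
R_nwl = 0.6 × 60 × 0.3093 × 13 = 144.8 kip (longitudinal, 2 welds).
R_nwt = 0.6 × 60 × 0.3093 × 9 = 100.2 kip (transverse, base value).
(i) R_nwl + R_nwt = 245 kip; (ii) 0.85 R_nwl + 1.5 R_nwt = 273.4 kip.
R_n = max = 273.4 kip [governs: (ii)]; φR_n = 205 kip.

φR_n ≈ 205 kip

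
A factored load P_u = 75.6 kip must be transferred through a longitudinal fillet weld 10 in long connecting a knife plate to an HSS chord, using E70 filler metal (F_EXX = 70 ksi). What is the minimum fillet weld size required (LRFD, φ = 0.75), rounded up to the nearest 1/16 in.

Total weld length L = 10 in.
Required throat t_e = P_u / (φ × 0.6 F_EXX × L) = 75.6 / (0.75 × 0.6 × 70 × 10) = 0.24 in.
Required leg w = t_e / 0.707 = 0.3395 in → use 3/8 in.

w = 3/8 in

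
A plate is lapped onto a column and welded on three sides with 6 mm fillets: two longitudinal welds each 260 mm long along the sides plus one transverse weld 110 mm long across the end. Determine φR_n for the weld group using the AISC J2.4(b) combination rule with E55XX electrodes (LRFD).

E55XX → F_EXX = 550 MPa.
t_e = 0.707 × 6 = 4.242 mm.
R_nwl = 0.6 × 550 × 4.242 × 520 × 10⁻³ = 727.9 kN (longitudinal, 2 welds).
R_nwt = 0.6 × 550 × 4.242 × 110 × 10⁻³ = 154 kN (transverse, base value).
(i) R_nwl + R_nwt = 881.9 kN; (ii) 0.85 R_nwl + 1.5 R_nwt = 849.7 kN.
R_n = max = 881.9 kN [governs: (i)]; φR_n = 661.4 kN.

φR_n ≈ 661 kN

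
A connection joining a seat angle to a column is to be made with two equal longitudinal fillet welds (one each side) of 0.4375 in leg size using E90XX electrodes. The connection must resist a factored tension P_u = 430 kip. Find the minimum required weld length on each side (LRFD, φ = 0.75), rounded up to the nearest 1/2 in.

L = 17.5 in on each side

E90XX → F_EXX = 90 ksi.
Throat t_e = 0.707 × 0.4375 = 0.3093 in.
φr_n = 0.75 × 0.6 × 90 × 0.3093 = 12.53 kip/in.
L_req = P_u / φr_n = 430 / 12.53 = 34.33 in total.
Per side: 34.33 / 2 = 17.16 in.
Round up → use L = 17.5 in on each side.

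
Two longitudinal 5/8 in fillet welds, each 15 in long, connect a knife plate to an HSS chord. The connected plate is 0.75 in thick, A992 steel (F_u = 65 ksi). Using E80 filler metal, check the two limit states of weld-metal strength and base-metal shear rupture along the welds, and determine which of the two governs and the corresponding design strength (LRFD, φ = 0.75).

φR_n ≈ 477 kips (weld metal governs)

E80XX → F_EXX = 80 ksi.
t_e = 0.707 × 0.625 = 0.4419 in; L = 30 in.
Weld metal: φR_n = 0.75 × 0.6 × 80 × 0.4419 × 30 = 477.2 kips.
Base metal (shear rupture): φR_n = 0.75 × 0.6 × 65 × 0.75 × 30 = 658.1 kips.
Governing: weld metal.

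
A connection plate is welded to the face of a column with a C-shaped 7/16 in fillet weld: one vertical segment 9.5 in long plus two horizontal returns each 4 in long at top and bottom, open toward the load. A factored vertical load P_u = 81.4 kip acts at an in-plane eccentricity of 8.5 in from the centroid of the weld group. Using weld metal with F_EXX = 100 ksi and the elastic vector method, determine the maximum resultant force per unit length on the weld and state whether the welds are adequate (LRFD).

Total weld length L_w = 17.5 in. Treat welds as unit-width lines.
Centroid: x̄ = 2×4×2 / 17.5 = 0.9143 in from the vertical weld.
Polar moment about centroid: J = I_x + I_y = [9.5³/12 + 2×4×4.75²] + [9.5×0.9143² + 2(4³/12 + 4×1.086²)] = 280 in³.
Direct shear f_v = P/L_w = 81.4 / 17.5 = 4.651 kip/in (vertical).
Torsion M = P·e = 81.4 × 8.5 = 691.9 kip·in.
Critical point at (x, y) = (3.086, 4.75) from centroid. f_tx = M·y/J = 11.74 kip/in; f_ty = M·x/J = 7.625 kip/in.
Resultant f_max = √[f_tx² + (f_v + f_ty)²] = √[11.74² + (4.651 + 7.625)²] = 16.99 kip/in.
Capacity per unit length: φr_n = 0.75 × 0.6 × 100 × (0.707 × 0.4375) = 13.92 kip/in.
16.99 > 13.92 → NOT adequate.

f_max ≈ 17 kip/in; NOT adequate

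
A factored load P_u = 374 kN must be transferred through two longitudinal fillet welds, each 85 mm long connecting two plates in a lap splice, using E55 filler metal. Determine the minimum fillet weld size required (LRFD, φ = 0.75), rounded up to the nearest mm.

w = 13 mm

E55XX → F_EXX = 550 MPa.
Total weld length L = 170 mm.
Required throat t_e = P_u / (φ × 0.6 F_EXX × L) = 374 / (0.75 × 0.6 × 550 × 170 × 10⁻³) = 8.889 mm.
Required leg w = t_e / 0.707 = 12.57 mm → use 13 mm.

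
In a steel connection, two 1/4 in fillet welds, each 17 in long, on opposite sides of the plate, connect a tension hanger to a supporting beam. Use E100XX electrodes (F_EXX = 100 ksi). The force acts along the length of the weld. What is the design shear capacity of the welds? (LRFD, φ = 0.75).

Effective throat t_e = 0.707 × 0.25 = 0.1767 in.
Total length L = 34 in; A_we = 0.1767 × 34 = 6.01 in².
F_nw = 0.6 F_EXX = 0.6 × 100 = 60 ksi.
φR_n = 0.75 × 60 × 6.01 = 270.4 kips.

φR_n ≈ 270 kips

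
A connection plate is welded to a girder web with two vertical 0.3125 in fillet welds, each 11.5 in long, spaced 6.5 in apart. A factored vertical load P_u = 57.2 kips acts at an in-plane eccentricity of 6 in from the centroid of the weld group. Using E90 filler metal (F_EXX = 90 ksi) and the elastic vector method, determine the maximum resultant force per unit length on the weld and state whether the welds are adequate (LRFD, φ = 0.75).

f_max ≈ 6.18 kip/in; adequate

Total weld length L_w = 23 in. Treat welds as unit-width lines.
Polar moment about centroid: J = 2[d³/12 + d(b/2)²] = 2[11.5³/12 + 11.5×3.25²] = 496.4 in³.
Direct shear f_v = P/L_w = 57.2 / 23 = 2.487 kip/in (vertical).
Torsion M = P·e = 57.2 × 6 = 343.2 kip·in.
Critical point at (x, y) = (3.25, 5.75) from centroid. f_tx = M·y/J = 3.975 kip/in; f_ty = M·x/J = 2.247 kip/in.
Resultant f_max = √[f_tx² + (f_v + f_ty)²] = √[3.975² + (2.487 + 2.247)²] = 6.182 kip/in.
Capacity per unit length: φr_n = 0.75 × 0.6 × 90 × (0.707 × 0.3125) = 8.948 kip/in.
6.182 ≤ 8.948 → adequate.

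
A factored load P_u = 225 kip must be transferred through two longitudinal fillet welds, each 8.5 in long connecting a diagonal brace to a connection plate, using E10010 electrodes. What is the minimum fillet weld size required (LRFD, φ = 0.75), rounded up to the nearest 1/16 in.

E100XX → F_EXX = 100 ksi.
Total weld length L = 17 in.
Required throat t_e = P_u / (φ × 0.6 F_EXX × L) = 225 / (0.75 × 0.6 × 100 × 17) = 0.2941 in.
Required leg w = t_e / 0.707 = 0.416 in → use 7/16 in.

w = 7/16 in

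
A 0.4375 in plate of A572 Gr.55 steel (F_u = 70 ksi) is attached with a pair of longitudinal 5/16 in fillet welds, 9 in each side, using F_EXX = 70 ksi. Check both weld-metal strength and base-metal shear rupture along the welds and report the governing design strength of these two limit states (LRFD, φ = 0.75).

φR_n ≈ 125 kips (weld metal governs)

t_e = 0.707 × 0.3125 = 0.2209 in; L = 18 in.
Weld metal: φR_n = 0.75 × 0.6 × 70 × 0.2209 × 18 = 125.3 kips.
Base metal (shear rupture): φR_n = 0.75 × 0.6 × 70 × 0.4375 × 18 = 248.1 kips.
Governing: weld metal.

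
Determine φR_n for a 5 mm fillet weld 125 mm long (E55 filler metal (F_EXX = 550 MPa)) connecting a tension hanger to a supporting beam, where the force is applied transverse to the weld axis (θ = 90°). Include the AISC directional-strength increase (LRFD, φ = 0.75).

t_e = 0.707 × 5 = 3.535 mm; A_we = 3.535 × 125 = 441.9 mm².
Directional factor: 1.0 + 0.5 sin^1.5(90°) = 1.5.
F_nw = 0.6 × 550 × 1.5 = 495 MPa.
φR_n = 0.75 × 495 × 441.9 × 10⁻³ = 164 kN.

φR_n ≈ 164 kN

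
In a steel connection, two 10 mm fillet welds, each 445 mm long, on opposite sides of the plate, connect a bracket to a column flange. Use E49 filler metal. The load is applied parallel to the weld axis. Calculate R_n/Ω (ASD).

E49XX → F_EXX = 490 MPa.
Effective throat t_e = 0.707 × 10 = 7.07 mm.
Total length L = 890 mm; A_we = 7.07 × 890 = 6292 mm².
F_nw = 0.6 F_EXX = 0.6 × 490 = 294 MPa.
R_n = 294 × 6292 × 10⁻³ = 1850 kN; R_n/Ω = 1850/2.0 = 925 kN.

R_n/Ω ≈ 925 kN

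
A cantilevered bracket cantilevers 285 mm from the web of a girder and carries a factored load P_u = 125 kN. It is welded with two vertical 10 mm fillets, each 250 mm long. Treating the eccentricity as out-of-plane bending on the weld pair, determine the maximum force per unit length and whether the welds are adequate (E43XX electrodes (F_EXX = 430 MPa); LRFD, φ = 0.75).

L_w = 2 × 250 = 500 mm; section modulus (unit throat) S = 2 × L²/6 = 20830 mm².
Direct shear f_v = P/L_w = 125×10³/500 = 250 N/mm.
Moment M = P × e = 125×10³ × 285 = 35625000 N·mm; bending f_b = M/S = 1710 N/mm.
f_max = √(f_v² + f_b²) = √(250² + 1710²) = 1728 N/mm.
φr_n = 0.75 × 0.6 × 430 × (0.707 × 10) = 1368 N/mm → NOT adequate.

f_max ≈ 1730 N/mm; NOT adequate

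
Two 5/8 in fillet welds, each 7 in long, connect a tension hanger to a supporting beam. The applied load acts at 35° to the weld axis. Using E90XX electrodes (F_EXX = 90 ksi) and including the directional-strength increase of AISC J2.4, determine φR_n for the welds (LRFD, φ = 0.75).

t_e = 0.707 × 0.625 = 0.4419 in; A_we = 0.4419 × 14 = 6.186 in².
Directional factor: 1.0 + 0.5 sin^1.5(35°) = 1.217.
F_nw = 0.6 × 90 × 1.217 = 65.73 ksi.
φR_n = 0.75 × 65.73 × 6.186 = 305 kips.

φR_n ≈ 305 kips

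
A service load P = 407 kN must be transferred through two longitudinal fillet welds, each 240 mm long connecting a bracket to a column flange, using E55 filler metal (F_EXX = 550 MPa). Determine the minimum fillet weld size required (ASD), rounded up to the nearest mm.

Total weld length L = 480 mm.
Required throat t_e = P × Ω / (0.6 F_EXX × L) = 407 × 2.0 / (0.6 × 550 × 480 × 10⁻³) = 5.139 mm.
Required leg w = t_e / 0.707 = 7.269 mm → use 8 mm.

w = 8 mm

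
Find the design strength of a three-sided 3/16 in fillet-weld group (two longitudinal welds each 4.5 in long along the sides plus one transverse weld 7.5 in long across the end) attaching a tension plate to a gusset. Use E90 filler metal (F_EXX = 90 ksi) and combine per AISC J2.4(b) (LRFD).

t_e = 0.707 × 0.1875 = 0.1326 in.
R_nwl = 0.6 × 90 × 0.1326 × 9 = 64.43 kip (longitudinal, 2 welds).
R_nwt = 0.6 × 90 × 0.1326 × 7.5 = 53.69 kip (transverse, base value).
(i) R_nwl + R_nwt = 118.1 kip; (ii) 0.85 R_nwl + 1.5 R_nwt = 135.3 kip.
R_n = max = 135.3 kip [governs: (ii)]; φR_n = 101.5 kip.

φR_n ≈ 101 kip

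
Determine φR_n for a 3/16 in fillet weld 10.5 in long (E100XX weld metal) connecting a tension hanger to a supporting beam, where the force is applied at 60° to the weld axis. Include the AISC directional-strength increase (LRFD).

φR_n ≈ 87.9 kips

E100XX → F_EXX = 100 ksi.
t_e = 0.707 × 0.1875 = 0.1326 in; A_we = 0.1326 × 10.5 = 1.392 in².
Directional factor: 1.0 + 0.5 sin^1.5(60°) = 1.403.
F_nw = 0.6 × 100 × 1.403 = 84.18 ksi.
φR_n = 0.75 × 84.18 × 1.392 = 87.88 kips.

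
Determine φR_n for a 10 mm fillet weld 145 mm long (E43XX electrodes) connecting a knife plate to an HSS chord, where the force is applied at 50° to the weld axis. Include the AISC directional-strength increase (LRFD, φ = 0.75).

E43XX → F_EXX = 430 MPa.
t_e = 0.707 × 10 = 7.07 mm; A_we = 7.07 × 145 = 1025 mm².
Directional factor: 1.0 + 0.5 sin^1.5(50°) = 1.335.
F_nw = 0.6 × 430 × 1.335 = 344.5 MPa.
φR_n = 0.75 × 344.5 × 1025 × 10⁻³ = 264.9 kN.

φR_n ≈ 265 kN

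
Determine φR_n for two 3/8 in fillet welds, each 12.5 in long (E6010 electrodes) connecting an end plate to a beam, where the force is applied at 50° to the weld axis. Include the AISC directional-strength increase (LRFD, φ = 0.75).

φR_n ≈ 239 kips

E60XX → F_EXX = 60 ksi.
t_e = 0.707 × 0.375 = 0.2651 in; A_we = 0.2651 × 25 = 6.628 in².
Directional factor: 1.0 + 0.5 sin^1.5(50°) = 1.335.
F_nw = 0.6 × 60 × 1.335 = 48.07 ksi.
φR_n = 0.75 × 48.07 × 6.628 = 239 kips.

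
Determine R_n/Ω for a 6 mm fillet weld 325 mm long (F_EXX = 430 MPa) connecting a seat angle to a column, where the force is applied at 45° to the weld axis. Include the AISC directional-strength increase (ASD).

t_e = 0.707 × 6 = 4.242 mm; A_we = 4.242 × 325 = 1379 mm².
Directional factor: 1.0 + 0.5 sin^1.5(45°) = 1.297.
F_nw = 0.6 × 430 × 1.297 = 334.7 MPa.
R_n/Ω = (334.7 × 1379) / 2.0 × 10⁻³ = 230.7 kN.

R_n/Ω ≈ 231 kN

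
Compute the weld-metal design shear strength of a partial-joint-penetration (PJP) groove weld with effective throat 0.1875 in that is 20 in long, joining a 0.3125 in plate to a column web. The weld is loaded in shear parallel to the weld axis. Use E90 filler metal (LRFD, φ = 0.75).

φR_n ≈ 152 kip

E90XX → F_EXX = 90 ksi.
Effective throat (given) t_e = 0.1875 in.
A_we = 0.1875 × 20 = 3.75 in².
F_nw = 0.6 F_EXX = 54 ksi.
φR_n = 0.75 × 54 × 3.75 = 151.9 kip.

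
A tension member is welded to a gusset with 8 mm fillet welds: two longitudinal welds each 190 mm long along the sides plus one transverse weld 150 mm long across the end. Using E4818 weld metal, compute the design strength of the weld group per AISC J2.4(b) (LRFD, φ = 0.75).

E48XX → F_EXX = 480 MPa.
t_e = 0.707 × 8 = 5.656 mm.
R_nwl = 0.6 × 480 × 5.656 × 380 × 10⁻³ = 619 kN (longitudinal, 2 welds).
R_nwt = 0.6 × 480 × 5.656 × 150 × 10⁻³ = 244.3 kN (transverse, base value).
(i) R_nwl + R_nwt = 863.3 kN; (ii) 0.85 R_nwl + 1.5 R_nwt = 892.7 kN.
R_n = max = 892.7 kN [governs: (ii)]; φR_n = 669.5 kN.

φR_n ≈ 669 kN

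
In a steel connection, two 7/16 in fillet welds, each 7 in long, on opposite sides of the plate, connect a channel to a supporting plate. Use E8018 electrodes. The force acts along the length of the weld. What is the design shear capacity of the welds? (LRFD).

φR_n ≈ 156 kips

E80XX → F_EXX = 80 ksi.
Effective throat t_e = 0.707 × 0.4375 = 0.3093 in.
Total length L = 14 in; A_we = 0.3093 × 14 = 4.33 in².
F_nw = 0.6 F_EXX = 0.6 × 80 = 48 ksi.
φR_n = 0.75 × 48 × 4.33 = 155.9 kips.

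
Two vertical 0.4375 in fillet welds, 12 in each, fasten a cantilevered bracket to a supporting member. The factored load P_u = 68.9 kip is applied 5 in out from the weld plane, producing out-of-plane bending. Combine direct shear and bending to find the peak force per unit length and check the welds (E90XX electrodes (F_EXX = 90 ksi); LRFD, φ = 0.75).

L_w = 2 × 12 = 24 in; section modulus (unit throat) S = 2 × L²/6 = 48 in².
Direct shear f_v = P/L_w = 68.9/24 = 2.871 kip/in.
Moment M = P × e = 68.9 × 5 = 344.5 kip·in; bending f_b = M/S = 7.177 kip/in.
f_max = √(f_v² + f_b²) = √(2.871² + 7.177²) = 7.73 kip/in.
φr_n = 0.75 × 0.6 × 90 × (0.707 × 0.4375) = 12.53 kip/in → adequate.

f_max ≈ 7.73 kip/in; adequate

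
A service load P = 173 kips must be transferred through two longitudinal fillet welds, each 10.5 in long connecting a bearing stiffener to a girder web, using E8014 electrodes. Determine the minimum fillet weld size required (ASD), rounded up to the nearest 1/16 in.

E80XX → F_EXX = 80 ksi.
Total weld length L = 21 in.
Required throat t_e = P × Ω / (0.6 F_EXX × L) = 173 × 2.0 / (0.6 × 80 × 21) = 0.3433 in.
Required leg w = t_e / 0.707 = 0.4855 in → use 1/2 in.

w = 1/2 in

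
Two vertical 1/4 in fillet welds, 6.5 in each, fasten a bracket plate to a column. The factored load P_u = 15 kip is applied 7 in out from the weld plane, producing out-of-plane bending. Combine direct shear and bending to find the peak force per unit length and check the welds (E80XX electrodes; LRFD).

f_max ≈ 7.54 kip/in; NOT adequate

E80XX → F_EXX = 80 ksi.
L_w = 2 × 6.5 = 13 in; section modulus (unit throat) S = 2 × L²/6 = 14.08 in².
Direct shear f_v = P/L_w = 15/13 = 1.154 kip/in.
Moment M = P × e = 15 × 7 = 105 kip·in; bending f_b = M/S = 7.456 kip/in.
f_max = √(f_v² + f_b²) = √(1.154² + 7.456²) = 7.544 kip/in.
φr_n = 0.75 × 0.6 × 80 × (0.707 × 0.25) = 6.363 kip/in → NOT adequate.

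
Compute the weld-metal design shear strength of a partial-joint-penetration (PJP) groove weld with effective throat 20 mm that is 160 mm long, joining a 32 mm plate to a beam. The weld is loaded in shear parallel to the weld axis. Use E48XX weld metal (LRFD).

φR_n ≈ 691 kN

E48XX → F_EXX = 480 MPa.
Effective throat (given) t_e = 20 mm.
A_we = 20 × 160 = 3200 mm².
F_nw = 0.6 F_EXX = 288 MPa.
φR_n = 0.75 × 288 × 3200 × 10⁻³ = 691.2 kN.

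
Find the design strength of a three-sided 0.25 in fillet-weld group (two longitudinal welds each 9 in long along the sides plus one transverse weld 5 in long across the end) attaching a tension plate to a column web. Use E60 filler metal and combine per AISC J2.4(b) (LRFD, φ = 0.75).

E60XX → F_EXX = 60 ksi.
t_e = 0.707 × 0.25 = 0.1767 in.
R_nwl = 0.6 × 60 × 0.1767 × 18 = 114.5 kips (longitudinal, 2 welds).
R_nwt = 0.6 × 60 × 0.1767 × 5 = 31.81 kips (transverse, base value).
(i) R_nwl + R_nwt = 146.3 kips; (ii) 0.85 R_nwl + 1.5 R_nwt = 145.1 kips.
R_n = max = 146.3 kips [governs: (i)]; φR_n = 109.8 kips.

φR_n ≈ 110 kips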